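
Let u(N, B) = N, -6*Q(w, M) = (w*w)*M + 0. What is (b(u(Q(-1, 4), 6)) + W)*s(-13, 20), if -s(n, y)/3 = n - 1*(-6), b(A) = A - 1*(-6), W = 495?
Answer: 10507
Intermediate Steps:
Q(w, M) = -M*w**2/6 (Q(w, M) = -((w*w)*M + 0)/6 = -(w**2*M + 0)/6 = -(M*w**2 + 0)/6 = -M*w**2/6)
b(A) = 6 + A (b(A) = A + 6 = 6 + A)
s(n, y) = -18 - 3*n (s(n, y) = -3*(n - 1*(-6)) = -3*(n + 6) = -3*(6 + n) = -18 - 3*n)
(b(u(Q(-1, 4), 6)) + W)*s(-13, 20) = ((6 - 1/6*4*(-1)**2) + 495)*(-18 - 3*(-13)) = ((6 - 1/6*4*1) + 495)*(-18 + 39) = ((6 - 2/3) + 495)*21 = (16/3 + 495)*21 = (1501/3)*21 = 10507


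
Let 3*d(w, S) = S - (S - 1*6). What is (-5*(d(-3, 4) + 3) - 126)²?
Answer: 22801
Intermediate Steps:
d(w, S) = 2 (d(w, S) = (S - (S - 1*6))/3 = (S - (S - 6))/3 = (S - (-6 + S))/3 = (S + (6 - S))/3 = (⅓)*6 = 2)
(-5*(d(-3, 4) + 3) - 126)² = (-5*(2 + 3) - 126)² = (-5*5 - 126)² = (-25 - 126)² = (-151)² = 22801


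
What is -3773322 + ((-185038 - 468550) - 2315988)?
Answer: -6742898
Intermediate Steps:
-3773322 + ((-185038 - 468550) - 2315988) = -3773322 + (-653588 - 2315988) = -3773322 - 2969576 = -6742898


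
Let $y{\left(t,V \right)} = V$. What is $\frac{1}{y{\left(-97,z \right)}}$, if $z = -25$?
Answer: $- \frac{1}{25} \approx -0.04$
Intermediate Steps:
$\frac{1}{y{\left(-97,z \right)}} = \frac{1}{-25} = - \frac{1}{25}$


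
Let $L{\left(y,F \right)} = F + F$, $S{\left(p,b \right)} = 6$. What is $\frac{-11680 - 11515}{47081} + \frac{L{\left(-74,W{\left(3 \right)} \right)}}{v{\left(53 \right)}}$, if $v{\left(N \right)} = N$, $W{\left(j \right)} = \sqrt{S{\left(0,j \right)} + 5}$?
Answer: $- \frac{23195}{47081} + \frac{2 \sqrt{11}}{53} \approx -0.36751$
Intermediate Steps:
$W{\left(j \right)} = \sqrt{11}$ ($W{\left(j \right)} = \sqrt{6 + 5} = \sqrt{11}$)
$L{\left(y,F \right)} = 2 F$
$\frac{-11680 - 11515}{47081} + \frac{L{\left(-74,W{\left(3 \right)} \right)}}{v{\left(53 \right)}} = \frac{-11680 - 11515}{47081} + \frac{2 \sqrt{11}}{53} = \left(-23195\right) \frac{1}{47081} + 2 \sqrt{11} \cdot \frac{1}{53} = - \frac{23195}{47081} + \frac{2 \sqrt{11}}{53}$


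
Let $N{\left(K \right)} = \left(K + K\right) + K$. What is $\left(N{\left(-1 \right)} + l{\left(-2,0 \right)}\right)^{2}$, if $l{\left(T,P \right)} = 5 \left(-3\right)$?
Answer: $324$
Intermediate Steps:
$N{\left(K \right)} = 3 K$ ($N{\left(K \right)} = 2 K + K = 3 K$)
$l{\left(T,P \right)} = -15$
$\left(N{\left(-1 \right)} + l{\left(-2,0 \right)}\right)^{2} = \left(3 \left(-1\right) - 15\right)^{2} = \left(-3 - 15\right)^{2} = \left(-18\right)^{2} = 324$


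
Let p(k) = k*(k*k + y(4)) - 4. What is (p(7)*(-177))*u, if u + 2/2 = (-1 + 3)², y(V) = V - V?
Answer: -180009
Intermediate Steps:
y(V) = 0
u = 3 (u = -1 + (-1 + 3)² = -1 + 2² = -1 + 4 = 3)
p(k) = -4 + k³ (p(k) = k*(k*k + 0) - 4 = k*(k² + 0) - 4 = k*k² - 4 = k³ - 4 = -4 + k³)
(p(7)*(-177))*u = ((-4 + 7³)*(-177))*3 = ((-4 + 343)*(-177))*3 = (339*(-177))*3 = -60003*3 = -180009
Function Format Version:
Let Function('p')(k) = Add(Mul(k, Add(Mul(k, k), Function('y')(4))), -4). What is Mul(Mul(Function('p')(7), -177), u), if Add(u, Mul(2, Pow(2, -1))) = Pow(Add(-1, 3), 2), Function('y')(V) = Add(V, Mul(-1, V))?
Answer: -180009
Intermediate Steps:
Function('y')(V) = 0
u = 3 (u = Add(-1, Pow(Add(-1, 3), 2)) = Add(-1, Pow(2, 2)) = Add(-1, 4) = 3)
Function('p')(k) = Add(-4, Pow(k, 3)) (Function('p')(k) = Add(Mul(k, Add(Mul(k, k), 0)), -4) = Add(Mul(k, Add(Pow(k, 2), 0)), -4) = Add(Mul(k, Pow(k, 2)), -4) = Add(Pow(k, 3), -4) = Add(-4, Pow(k, 3)))
Mul(Mul(Function('p')(7), -177), u) = Mul(Mul(Add(-4, Pow(7, 3)), -177), 3) = Mul(Mul(Add(-4, 343), -177), 3) = Mul(Mul(339, -177), 3) = Mul(-60003, 3) = -180009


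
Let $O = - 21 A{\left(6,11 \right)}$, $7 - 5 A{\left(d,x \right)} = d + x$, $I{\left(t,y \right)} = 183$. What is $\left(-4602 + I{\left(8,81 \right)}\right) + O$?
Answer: $-4377$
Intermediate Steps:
$A{\left(d,x \right)} = \frac{7}{5} - \frac{d}{5} - \frac{x}{5}$ ($A{\left(d,x \right)} = \frac{7}{5} - \frac{d + x}{5} = \frac{7}{5} - \left(\frac{d}{5} + \frac{x}{5}\right) = \frac{7}{5} - \frac{d}{5} - \frac{x}{5}$)
$O = 42$ ($O = - 21 \left(\frac{7}{5} - \frac{6}{5} - \frac{11}{5}\right) = \left(-21\right) \left(-2\right) = 42$)
$\left(-4602 + I{\left(8,81 \right)}\right) + O = \left(-4602 + 183\right) + 42 = -4419 + 42 = -4377$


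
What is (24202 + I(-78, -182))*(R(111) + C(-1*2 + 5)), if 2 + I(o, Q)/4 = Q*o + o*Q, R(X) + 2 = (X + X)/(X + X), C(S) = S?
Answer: 275524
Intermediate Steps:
R(X) = -1 (R(X) = -2 + (X + X)/(X + X) = -2 + (2*X)/((2*X)) = -2 + (2*X)*(1/(2*X)) = -2 + 1 = -1)
I(o, Q) = -8 + 8*Q*o (I(o, Q) = -8 + 4*(Q*o + o*Q) = -8 + 4*(Q*o + Q*o) = -8 + 4*(2*Q*o) = -8 + 8*Q*o)
(24202 + I(-78, -182))*(R(111) + C(-1*2 + 5)) = (24202 + (-8 + 8*(-182)*(-78)))*(-1 + (-1*2 + 5)) = (24202 + (-8 + 113568))*(-1 + (-2 + 5)) = (24202 + 113560)*(-1 + 3) = 137762*2 = 275524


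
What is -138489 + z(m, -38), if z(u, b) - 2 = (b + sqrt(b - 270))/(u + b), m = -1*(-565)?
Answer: -72982687/527 + 2*I*sqrt(77)/527 ≈ -1.3849e+5 + 0.033302*I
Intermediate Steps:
m = 565
z(u, b) = 2 + (b + sqrt(-270 + b))/(b + u) (z(u, b) = 2 + (b + sqrt(b - 270))/(u + b) = 2 + (b + sqrt(-270 + b))/(b + u))
-138489 + z(m, -38) = -138489 + (sqrt(-270 - 38) + 2*565 + 3*(-38))/(-38 + 565) = -138489 + (sqrt(-308) + 1130 - 114)/527 = -138489 + (2*I*sqrt(77) + 1130 - 114)/527 = -138489 + (1016 + 2*I*sqrt(77))/527 = -138489 + (1016/527 + 2*I*sqrt(77)/527) = -72982687/527 + 2*I*sqrt(77)/527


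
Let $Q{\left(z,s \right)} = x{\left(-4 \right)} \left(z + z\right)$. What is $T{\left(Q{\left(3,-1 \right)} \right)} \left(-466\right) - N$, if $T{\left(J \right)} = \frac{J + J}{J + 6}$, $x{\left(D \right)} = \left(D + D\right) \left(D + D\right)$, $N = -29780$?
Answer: $\frac{1876052}{65} \approx 28862.0$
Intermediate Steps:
$x{\left(D \right)} = 4 D^{2}$ ($x{\left(D \right)} = 2 D 2 D = 4 D^{2}$)
$Q{\left(z,s \right)} = 128 z$ ($Q{\left(z,s \right)} = 4 \left(-4\right)^{2} \left(z + z\right) = 4 \cdot 16 \cdot 2 z = 64 \cdot 2 z = 128 z$)
$T{\left(J \right)} = \frac{2 J}{6 + J}$
$T{\left(Q{\left(3,-1 \right)} \right)} \left(-466\right) - N = \frac{2 \cdot 128 \cdot 3}{6 + 128 \cdot 3} \left(-466\right) - -29780 = 2 \cdot 384 \frac{1}{6 + 384} \left(-466\right) + 29780 = 2 \cdot 384 \cdot \frac{1}{390} \left(-466\right) + 29780 = \frac{128}{65} \left(-466\right) + 29780 = - \frac{59648}{65} + 29780 = \frac{1876052}{65}$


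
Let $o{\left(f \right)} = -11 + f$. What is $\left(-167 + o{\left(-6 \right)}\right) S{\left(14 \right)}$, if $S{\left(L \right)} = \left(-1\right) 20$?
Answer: $3680$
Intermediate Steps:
$S{\left(L \right)} = -20$
$\left(-167 + o{\left(-6 \right)}\right) S{\left(14 \right)} = \left(-167 - 17\right) \left(-20\right) = \left(-184\right) \left(-20\right) = 3680$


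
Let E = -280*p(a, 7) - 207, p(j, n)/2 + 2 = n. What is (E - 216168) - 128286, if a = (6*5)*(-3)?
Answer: -347461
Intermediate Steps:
a = -90 (a = 30*(-3) = -90)
p(j, n) = -4 + 2*n
E = -3007 (E = -280*(-4 + 2*7) - 207 = -280*(-4 + 14) - 207 = -280*10 - 207 = -2800 - 207 = -3007)
(E - 216168) - 128286 = (-3007 - 216168) - 128286 = -219175 - 128286 = -347461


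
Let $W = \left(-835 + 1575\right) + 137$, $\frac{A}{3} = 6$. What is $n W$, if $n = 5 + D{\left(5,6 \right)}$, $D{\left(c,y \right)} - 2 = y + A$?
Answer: $27187$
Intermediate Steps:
$A = 18$ ($A = 3 \cdot 6 = 18$)
$D{\left(c,y \right)} = 20 + y$ ($D{\left(c,y \right)} = 2 + \left(y + 18\right) = 2 + \left(18 + y\right) = 20 + y$)
$n = 31$ ($n = 5 + \left(20 + 6\right) = 5 + 26 = 31$)
$W = 877$ ($W = 740 + 137 = 877$)
$n W = 31 \cdot 877 = 27187$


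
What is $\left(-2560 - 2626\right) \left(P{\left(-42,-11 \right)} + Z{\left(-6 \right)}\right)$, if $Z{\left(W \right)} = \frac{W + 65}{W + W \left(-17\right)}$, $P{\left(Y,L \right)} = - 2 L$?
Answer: $- \frac{5629403}{48} \approx -1.1728 \cdot 10^{5}$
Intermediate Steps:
$Z{\left(W \right)} = - \frac{65 + W}{16 W}$ ($Z{\left(W \right)} = \frac{65 + W}{W - 17 W} = \frac{65 + W}{\left(-16\right) W} = \left(65 + W\right) \left(- \frac{1}{16 W}\right) = - \frac{65 + W}{16 W}$)
$\left(-2560 - 2626\right) \left(P{\left(-42,-11 \right)} + Z{\left(-6 \right)}\right) = \left(-2560 - 2626\right) \left(\left(-2\right) \left(-11\right) + \frac{-65 - -6}{16 \left(-6\right)}\right) = \left(-2560 - 2626\right) \left(22 + \frac{1}{16} \left(- \frac{1}{6}\right) \left(-65 + 6\right)\right) = - 5186 \left(22 + \frac{1}{16} \left(- \frac{1}{6}\right) \left(-59\right)\right) = - 5186 \left(22 + \frac{59}{96}\right) = \left(-5186\right) \frac{2171}{96} = - \frac{5629403}{48}$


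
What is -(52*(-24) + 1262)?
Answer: -14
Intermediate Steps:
-(52*(-24) + 1262) = -(-1248 + 1262) = -1*14 = -14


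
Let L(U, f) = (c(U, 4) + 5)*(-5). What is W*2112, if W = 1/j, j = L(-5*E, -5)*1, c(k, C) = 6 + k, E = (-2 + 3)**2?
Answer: -352/5 ≈ -70.400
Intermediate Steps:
E = 1 (E = 1**2 = 1)
L(U, f) = -55 - 5*U (L(U, f) = ((6 + U) + 5)*(-5) = (11 + U)*(-5) = -55 - 5*U)
j = -30 (j = (-55 - (-25))*1 = (-55 - 5*(-5))*1 = (-55 + 25)*1 = -30*1 = -30)
W = -1/30 (W = 1/(-30) = -1/30 ≈ -0.033333)
W*2112 = -1/30*2112 = -352/5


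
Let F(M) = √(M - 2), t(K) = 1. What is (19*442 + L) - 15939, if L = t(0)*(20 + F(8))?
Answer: -7521 + √6 ≈ -7518.5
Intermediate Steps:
F(M) = √(-2 + M)
L = 20 + √6 (L = 1*(20 + √(-2 + 8)) = 1*(20 + √6) = 20 + √6 ≈ 22.449)
(19*442 + L) - 15939 = (19*442 + (20 + √6)) - 15939 = (8398 + (20 + √6)) - 15939 = (8418 + √6) - 15939 = -7521 + √6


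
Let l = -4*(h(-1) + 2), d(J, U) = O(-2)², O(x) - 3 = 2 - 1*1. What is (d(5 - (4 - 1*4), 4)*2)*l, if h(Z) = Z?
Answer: -128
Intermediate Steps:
O(x) = 4 (O(x) = 3 + (2 - 1*1) = 3 + (2 - 1) = 3 + 1 = 4)
d(J, U) = 16 (d(J, U) = 4² = 16)
l = -4 (l = -4*(-1 + 2) = -4*1 = -4)
(d(5 - (4 - 1*4), 4)*2)*l = (16*2)*(-4) = 32*(-4) = -128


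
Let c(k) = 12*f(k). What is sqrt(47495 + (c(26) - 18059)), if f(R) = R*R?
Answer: 6*sqrt(1043) ≈ 193.77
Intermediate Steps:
f(R) = R**2
c(k) = 12*k**2
sqrt(47495 + (c(26) - 18059)) = sqrt(47495 + (12*26**2 - 18059)) = sqrt(47495 + (12*676 - 18059)) = sqrt(47495 + (8112 - 18059)) = sqrt(47495 - 9947) = sqrt(37548) = 6*sqrt(1043)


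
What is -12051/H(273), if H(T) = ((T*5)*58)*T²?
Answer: -103/50431290 ≈ -2.0424e-6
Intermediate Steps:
H(T) = 290*T³ (H(T) = ((5*T)*58)*T² = (290*T)*T² = 290*T³)
-12051/H(273) = -12051/(290*273³) = -12051/(290*20346417) = -12051/5900460930 = -12051*1/5900460930 = -103/50431290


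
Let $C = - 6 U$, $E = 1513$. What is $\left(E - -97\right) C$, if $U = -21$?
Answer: $202860$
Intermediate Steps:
$C = 126$ ($C = \left(-6\right) \left(-21\right) = 126$)
$\left(E - -97\right) C = \left(1513 - -97\right) 126 = \left(1513 + \left(-1 + 98\right)\right) 126 = \left(1513 + 97\right) 126 = 1610 \cdot 126 = 202860$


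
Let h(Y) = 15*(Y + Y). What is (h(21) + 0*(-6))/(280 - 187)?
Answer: 210/31 ≈ 6.7742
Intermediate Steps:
h(Y) = 30*Y (h(Y) = 15*(2*Y) = 30*Y)
(h(21) + 0*(-6))/(280 - 187) = (30*21 + 0*(-6))/(280 - 187) = (630 + 0)/93 = 630*(1/93) = 210/31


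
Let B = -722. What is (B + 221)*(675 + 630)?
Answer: -653805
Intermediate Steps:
(B + 221)*(675 + 630) = (-722 + 221)*(675 + 630) = -501*1305 = -653805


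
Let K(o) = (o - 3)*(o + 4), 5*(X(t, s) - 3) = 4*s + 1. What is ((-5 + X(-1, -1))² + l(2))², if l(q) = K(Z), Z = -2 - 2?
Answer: 28561/625 ≈ 45.698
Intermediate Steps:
X(t, s) = 16/5 + 4*s/5 (X(t, s) = 3 + (4*s + 1)/5 = 3 + (1 + 4*s)/5 = 3 + (⅕ + 4*s/5) = 16/5 + 4*s/5)
Z = -4
K(o) = (-3 + o)*(4 + o)
l(q) = 0 (l(q) = -12 - 4 + (-4)² = -12 - 4 + 16 = 0)
((-5 + X(-1, -1))² + l(2))² = ((-5 + (16/5 + (⅘)*(-1)))² + 0)² = ((-5 + (16/5 - ⅘))² + 0)² = ((-5 + 12/5)² + 0)² = ((-13/5)² + 0)² = (169/25 + 0)² = (169/25)² = 28561/625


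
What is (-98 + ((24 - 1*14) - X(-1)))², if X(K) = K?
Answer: 7569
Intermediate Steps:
(-98 + ((24 - 1*14) - X(-1)))² = (-98 + ((24 - 1*14) - 1*(-1)))² = (-98 + ((24 - 14) + 1))² = (-98 + (10 + 1))² = (-98 + 11)² = (-87)² = 7569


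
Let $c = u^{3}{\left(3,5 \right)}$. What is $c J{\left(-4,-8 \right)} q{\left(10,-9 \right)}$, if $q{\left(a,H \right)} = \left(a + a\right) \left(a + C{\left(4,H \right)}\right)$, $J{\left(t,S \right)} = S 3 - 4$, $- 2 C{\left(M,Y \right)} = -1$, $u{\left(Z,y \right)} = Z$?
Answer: $-158760$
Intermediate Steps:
$C{\left(M,Y \right)} = \frac{1}{2}$ ($C{\left(M,Y \right)} = \left(- \frac{1}{2}\right) \left(-1\right) = \frac{1}{2}$)
$J{\left(t,S \right)} = -4 + 3 S$ ($J{\left(t,S \right)} = 3 S - 4 = -4 + 3 S$)
$q{\left(a,H \right)} = 2 a \left(\frac{1}{2} + a\right)$ ($q{\left(a,H \right)} = \left(a + a\right) \left(a + \frac{1}{2}\right) = 2 a \left(\frac{1}{2} + a\right)$)
$c = 27$ ($c = 3^{3} = 27$)
$c J{\left(-4,-8 \right)} q{\left(10,-9 \right)} = 27 \left(-4 + 3 \left(-8\right)\right) 10 \left(1 + 2 \cdot 10\right) = 27 \left(-4 - 24\right) 10 \left(1 + 20\right) = 27 \left(-28\right) 10 \cdot 21 = \left(-756\right) 210 = -158760$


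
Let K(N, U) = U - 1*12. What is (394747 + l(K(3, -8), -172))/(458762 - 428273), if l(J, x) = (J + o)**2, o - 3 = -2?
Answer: 395108/30489 ≈ 12.959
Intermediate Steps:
o = 1 (o = 3 - 2 = 1)
K(N, U) = -12 + U (K(N, U) = U - 12 = -12 + U)
l(J, x) = (1 + J)**2 (l(J, x) = (J + 1)**2 = (1 + J)**2)
(394747 + l(K(3, -8), -172))/(458762 - 428273) = (394747 + (1 + (-12 - 8))**2)/(458762 - 428273) = (394747 + (1 - 20)**2)/30489 = (394747 + (-19)**2)*(1/30489) = (394747 + 361)*(1/30489) = 395108*(1/30489) = 395108/30489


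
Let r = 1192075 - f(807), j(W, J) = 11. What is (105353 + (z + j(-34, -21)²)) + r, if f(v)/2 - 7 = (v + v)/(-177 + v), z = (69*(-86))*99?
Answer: 74556707/105 ≈ 7.1006e+5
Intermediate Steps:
z = -587466 (z = -5934*99 = -587466)
f(v) = 14 + 4*v/(-177 + v) (f(v) = 14 + 2*((v + v)/(-177 + v)) = 14 + 2*((2*v)/(-177 + v)) = 14 + 2*(2*v/(-177 + v)) = 14 + 4*v/(-177 + v))
r = 125165867/105 (r = 1192075 - 6*(-413 + 3*807)/(-177 + 807) = 1192075 - 6*(-413 + 2421)/630 = 1192075 - 6*2008/630 = 1192075 - 1*2008/105 = 1192075 - 2008/105 = 125165867/105 ≈ 1.1921e+6)
(105353 + (z + j(-34, -21)²)) + r = (105353 + (-587466 + 11²)) + 125165867/105 = (105353 + (-587466 + 121)) + 125165867/105 = (105353 - 587345) + 125165867/105 = -481992 + 125165867/105 = 74556707/105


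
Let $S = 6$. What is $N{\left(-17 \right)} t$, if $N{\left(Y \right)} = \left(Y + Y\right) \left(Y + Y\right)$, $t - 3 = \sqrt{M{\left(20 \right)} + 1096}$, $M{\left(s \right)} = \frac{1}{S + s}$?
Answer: $3468 + \frac{578 \sqrt{740922}}{13} \approx 41739.0$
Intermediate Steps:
$M{\left(s \right)} = \frac{1}{6 + s}$
$t = 3 + \frac{\sqrt{740922}}{26}$ ($t = 3 + \sqrt{\frac{1}{6 + 20} + 1096} = 3 + \sqrt{\frac{1}{26} + 1096} = 3 + \sqrt{\frac{28497}{26}} = 3 + \frac{\sqrt{740922}}{26} \approx 36.106$)
$N{\left(Y \right)} = 4 Y^{2}$ ($N{\left(Y \right)} = 2 Y 2 Y = 4 Y^{2}$)
$N{\left(-17 \right)} t = 4 \left(-17\right)^{2} \left(3 + \frac{\sqrt{740922}}{26}\right) = 4 \cdot 289 \left(3 + \frac{\sqrt{740922}}{26}\right) = 1156 \left(3 + \frac{\sqrt{740922}}{26}\right) = 3468 + \frac{578 \sqrt{740922}}{13}$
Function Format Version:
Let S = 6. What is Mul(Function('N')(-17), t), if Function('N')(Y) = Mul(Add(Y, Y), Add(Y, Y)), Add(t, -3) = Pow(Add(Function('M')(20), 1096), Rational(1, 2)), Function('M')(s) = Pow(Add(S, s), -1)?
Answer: Add(3468, Mul(Rational(578, 13), Pow(740922, Rational(1, 2)))) ≈ 41739.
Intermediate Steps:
Function('M')(s) = Pow(Add(6, s), -1)
t = Add(3, Mul(Rational(1, 26), Pow(740922, Rational(1, 2)))) (t = Add(3, Pow(Add(Pow(Add(6, 20), -1), 1096), Rational(1, 2))) = Add(3, Pow(Add(Pow(26, -1), 1096), Rational(1, 2))) = Add(3, Pow(Add(Rational(1, 26), 1096), Rational(1, 2))) = Add(3, Pow(Rational(28497, 26), Rational(1, 2))) = Add(3, Mul(Rational(1, 26), Pow(740922, Rational(1, 2)))) ≈ 36.106)
Function('N')(Y) = Mul(4, Pow(Y, 2)) (Function('N')(Y) = Mul(Mul(2, Y), Mul(2, Y)) = Mul(4, Pow(Y, 2)))
Mul(Function('N')(-17), t) = Mul(Mul(4, Pow(-17, 2)), Add(3, Mul(Rational(1, 26), Pow(740922, Rational(1, 2))))) = Mul(Mul(4, 289), Add(3, Mul(Rational(1, 26), Pow(740922, Rational(1, 2))))) = Mul(1156, Add(3, Mul(Rational(1, 26), Pow(740922, Rational(1, 2))))) = Add(3468, Mul(Rational(578, 13), Pow(740922, Rational(1, 2))))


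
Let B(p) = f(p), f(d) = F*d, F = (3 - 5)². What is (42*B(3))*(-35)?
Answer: -17640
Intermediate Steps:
F = 4 (F = (-2)² = 4)
f(d) = 4*d
B(p) = 4*p
(42*B(3))*(-35) = (42*(4*3))*(-35) = (42*12)*(-35) = 504*(-35) = -17640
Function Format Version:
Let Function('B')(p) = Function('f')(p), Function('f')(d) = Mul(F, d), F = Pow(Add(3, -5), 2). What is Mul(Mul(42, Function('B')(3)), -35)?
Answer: -17640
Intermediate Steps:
F = 4 (F = Pow(-2, 2) = 4)
Function('f')(d) = Mul(4, d)
Function('B')(p) = Mul(4, p)
Mul(Mul(42, Function('B')(3)), -35) = Mul(Mul(42, Mul(4, 3)), -35) = Mul(Mul(42, 12), -35) = Mul(504, -35) = -17640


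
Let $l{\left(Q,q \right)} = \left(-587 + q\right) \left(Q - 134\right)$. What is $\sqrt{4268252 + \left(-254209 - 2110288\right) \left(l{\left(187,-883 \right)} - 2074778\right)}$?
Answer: $14 \sqrt{25969533603} \approx 2.2561 \cdot 10^{6}$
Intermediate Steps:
$l{\left(Q,q \right)} = \left(-587 + q\right) \left(-134 + Q\right)$
$\sqrt{4268252 + \left(-254209 - 2110288\right) \left(l{\left(187,-883 \right)} - 2074778\right)} = \sqrt{4268252 + \left(-254209 - 2110288\right) \left(\left(78658 - 109769 - -118322 + 187 \left(-883\right)\right) - 2074778\right)} = \sqrt{4268252 - 2364497 \left(\left(78658 - 109769 + 118322 - 165121\right) - 2074778\right)} = \sqrt{4268252 - 2364497 \left(-77910 - 2074778\right)} = \sqrt{4268252 - -5090024317936} = \sqrt{4268252 + 5090024317936} = \sqrt{5090028586188} = 14 \sqrt{25969533603}$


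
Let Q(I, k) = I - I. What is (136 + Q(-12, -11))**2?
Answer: 18496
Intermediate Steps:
Q(I, k) = 0
(136 + Q(-12, -11))**2 = (136 + 0)**2 = 136**2 = 18496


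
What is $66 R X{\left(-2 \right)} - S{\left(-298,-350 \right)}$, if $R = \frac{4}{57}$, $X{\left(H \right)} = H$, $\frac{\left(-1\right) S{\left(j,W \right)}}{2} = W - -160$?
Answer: $- \frac{7396}{19} \approx -389.26$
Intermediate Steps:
$S{\left(j,W \right)} = -320 - 2 W$ ($S{\left(j,W \right)} = - 2 \left(W - -160\right) = - 2 \left(W + 160\right) = - 2 \left(160 + W\right) = -320 - 2 W$)
$R = \frac{4}{57}$ ($R = 4 \cdot \frac{1}{57} = \frac{4}{57} \approx 0.070175$)
$66 R X{\left(-2 \right)} - S{\left(-298,-350 \right)} = 66 \cdot \frac{4}{57} \left(-2\right) - \left(-320 - -700\right) = \frac{88}{19} \left(-2\right) - \left(-320 + 700\right) = - \frac{176}{19} - 380 = - \frac{7396}{19}$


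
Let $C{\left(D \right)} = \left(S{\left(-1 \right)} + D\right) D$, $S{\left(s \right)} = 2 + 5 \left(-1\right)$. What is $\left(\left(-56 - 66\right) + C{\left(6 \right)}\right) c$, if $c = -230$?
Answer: $23920$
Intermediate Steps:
$S{\left(s \right)} = -3$ ($S{\left(s \right)} = 2 - 5 = -3$)
$C{\left(D \right)} = D \left(-3 + D\right)$ ($C{\left(D \right)} = \left(-3 + D\right) D = D \left(-3 + D\right)$)
$\left(\left(-56 - 66\right) + C{\left(6 \right)}\right) c = \left(\left(-56 - 66\right) + 6 \left(-3 + 6\right)\right) \left(-230\right) = \left(\left(-56 - 66\right) + 6 \cdot 3\right) \left(-230\right) = \left(-122 + 18\right) \left(-230\right) = \left(-104\right) \left(-230\right) = 23920$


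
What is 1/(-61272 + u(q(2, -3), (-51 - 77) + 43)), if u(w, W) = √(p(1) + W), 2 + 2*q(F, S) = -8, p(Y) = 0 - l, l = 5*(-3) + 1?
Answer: -61272/3754258055 - I*√71/3754258055 ≈ -1.6321e-5 - 2.2444e-9*I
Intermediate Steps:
l = -14 (l = -15 + 1 = -14)
p(Y) = 14 (p(Y) = 0 - 1*(-14) = 0 + 14 = 14)
q(F, S) = -5 (q(F, S) = -1 + (½)*(-8) = -1 - 4 = -5)
u(w, W) = √(14 + W)
1/(-61272 + u(q(2, -3), (-51 - 77) + 43)) = 1/(-61272 + √(14 + ((-51 - 77) + 43))) = 1/(-61272 + √(14 + (-128 + 43))) = 1/(-61272 + √(14 - 85)) = 1/(-61272 + √(-71)) = 1/(-61272 + I*√71)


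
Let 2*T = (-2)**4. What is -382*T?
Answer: -3056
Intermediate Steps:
T = 8 (T = (1/2)*(-2)**4 = (1/2)*16 = 8)
-382*T = -382*8 = -3056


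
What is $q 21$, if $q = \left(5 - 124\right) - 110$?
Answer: $-4809$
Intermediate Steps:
$q = -229$ ($q = -119 - 110 = -229$)
$q 21 = \left(-229\right) 21 = -4809$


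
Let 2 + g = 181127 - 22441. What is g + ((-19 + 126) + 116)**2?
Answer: 208413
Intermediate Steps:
g = 158684 (g = -2 + (181127 - 22441) = -2 + 158686 = 158684)
g + ((-19 + 126) + 116)**2 = 158684 + ((-19 + 126) + 116)**2 = 158684 + (107 + 116)**2 = 158684 + 223**2 = 158684 + 49729 = 208413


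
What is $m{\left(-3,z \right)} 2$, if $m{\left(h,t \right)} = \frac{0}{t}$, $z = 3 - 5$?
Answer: $0$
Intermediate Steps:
$z = -2$
$m{\left(h,t \right)} = 0$
$m{\left(-3,z \right)} 2 = 0 \cdot 2 = 0$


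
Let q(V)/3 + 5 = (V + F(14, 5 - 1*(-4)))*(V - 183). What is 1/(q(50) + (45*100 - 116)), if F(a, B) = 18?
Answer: -1/22763 ≈ -4.3931e-5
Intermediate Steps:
q(V) = -15 + 3*(-183 + V)*(18 + V) (q(V) = -15 + 3*((V + 18)*(V - 183)) = -15 + 3*((18 + V)*(-183 + V)) = -15 + 3*((-183 + V)*(18 + V)) = -15 + 3*(-183 + V)*(18 + V))
1/(q(50) + (45*100 - 116)) = 1/((-9897 - 495*50 + 3*50²) + (45*100 - 116)) = 1/((-9897 - 24750 + 3*2500) + (4500 - 116)) = 1/((-9897 - 24750 + 7500) + 4384) = 1/(-27147 + 4384) = 1/(-22763) = -1/22763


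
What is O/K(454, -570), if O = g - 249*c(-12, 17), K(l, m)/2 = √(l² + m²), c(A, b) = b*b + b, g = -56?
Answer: -38125*√132754/265508 ≈ -52.319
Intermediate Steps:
c(A, b) = b + b² (c(A, b) = b² + b = b + b²)
K(l, m) = 2*√(l² + m²)
O = -76250 (O = -56 - 4233*(1 + 17) = -56 - 4233*18 = -56 - 249*306 = -56 - 76194 = -76250)
O/K(454, -570) = -76250*1/(2*√(454² + (-570)²)) = -76250*1/(2*√(206116 + 324900)) = -76250*√132754/531016 = -38125*√132754/265508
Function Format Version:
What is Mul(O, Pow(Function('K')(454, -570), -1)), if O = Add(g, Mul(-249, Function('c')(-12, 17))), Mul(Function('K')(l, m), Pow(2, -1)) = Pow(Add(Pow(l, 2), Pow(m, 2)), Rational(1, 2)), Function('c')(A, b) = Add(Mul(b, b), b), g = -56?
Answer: Mul(Rational(-38125, 265508), Pow(132754, Rational(1, 2))) ≈ -52.319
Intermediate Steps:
Function('c')(A, b) = Add(b, Pow(b, 2)) (Function('c')(A, b) = Add(Pow(b, 2), b) = Add(b, Pow(b, 2)))
Function('K')(l, m) = Mul(2, Pow(Add(Pow(l, 2), Pow(m, 2)), Rational(1, 2)))
O = -76250 (O = Add(-56, Mul(-249, Mul(17, Add(1, 17)))) = Add(-56, Mul(-249, Mul(17, 18))) = Add(-56, Mul(-249, 306)) = Add(-56, -76194) = -76250)
Mul(O, Pow(Function('K')(454, -570), -1)) = Mul(-76250, Pow(Mul(2, Pow(Add(Pow(454, 2), Pow(-570, 2)), Rational(1, 2))), -1)) = Mul(-76250, Pow(Mul(2, Pow(Add(206116, 324900), Rational(1, 2))), -1)) = Mul(-76250, Pow(Mul(2, Pow(531016, Rational(1, 2))), -1)) = Mul(-76250, Pow(Mul(2, Mul(2, Pow(132754, Rational(1, 2)))), -1)) = Mul(-76250, Pow(Mul(4, Pow(132754, Rational(1, 2))), -1)) = Mul(-76250, Mul(Rational(1, 531016), Pow(132754, Rational(1, 2)))) = Mul(Rational(-38125, 265508), Pow(132754, Rational(1, 2)))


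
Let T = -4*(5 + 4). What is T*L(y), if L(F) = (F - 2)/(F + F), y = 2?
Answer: 0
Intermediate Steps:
L(F) = (-2 + F)/(2*F) (L(F) = (-2 + F)/((2*F)) = (-2 + F)*(1/(2*F)) = (-2 + F)/(2*F))
T = -36 (T = -4*9 = -36)
T*L(y) = -18*(-2 + 2)/2 = -18*0/2 = -36*0 = 0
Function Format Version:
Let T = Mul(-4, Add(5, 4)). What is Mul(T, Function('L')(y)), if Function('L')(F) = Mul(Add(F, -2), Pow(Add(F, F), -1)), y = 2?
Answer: 0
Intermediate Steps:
Function('L')(F) = Mul(Rational(1, 2), Pow(F, -1), Add(-2, F)) (Function('L')(F) = Mul(Add(-2, F), Pow(Mul(2, F), -1)) = Mul(Add(-2, F), Mul(Rational(1, 2), Pow(F, -1))) = Mul(Rational(1, 2), Pow(F, -1), Add(-2, F)))
T = -36 (T = Mul(-4, 9) = -36)
Mul(T, Function('L')(y)) = Mul(-36, Mul(Rational(1, 2), Pow(2, -1), Add(-2, 2))) = Mul(-36, Mul(Rational(1, 2), Rational(1, 2), 0)) = Mul(-36, 0) = 0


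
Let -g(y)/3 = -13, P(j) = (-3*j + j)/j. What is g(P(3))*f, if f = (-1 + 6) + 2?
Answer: 273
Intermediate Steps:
P(j) = -2 (P(j) = (-2*j)/j = -2)
f = 7 (f = 5 + 2 = 7)
g(y) = 39 (g(y) = -3*(-13) = 39)
g(P(3))*f = 39*7 = 273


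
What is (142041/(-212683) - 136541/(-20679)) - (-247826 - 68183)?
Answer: 1389856360541477/4398071757 ≈ 3.1602e+5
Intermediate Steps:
(142041/(-212683) - 136541/(-20679)) - (-247826 - 68183) = (142041*(-1/212683) - 136541*(-1/20679)) - 1*(-316009) = (-142041/212683 + 136541/20679) + 316009 = 26102683664/4398071757 + 316009 = 1389856360541477/4398071757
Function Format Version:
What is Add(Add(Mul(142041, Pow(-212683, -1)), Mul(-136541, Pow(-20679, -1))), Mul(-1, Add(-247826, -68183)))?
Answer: Rational(1389856360541477, 4398071757) ≈ 3.1602e+5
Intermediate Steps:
Add(Add(Mul(142041, Pow(-212683, -1)), Mul(-136541, Pow(-20679, -1))), Mul(-1, Add(-247826, -68183))) = Add(Add(Mul(142041, Rational(-1, 212683)), Mul(-136541, Rational(-1, 20679))), Mul(-1, -316009)) = Add(Add(Rational(-142041, 212683), Rational(136541, 20679)), 316009) = Add(Rational(26102683664, 4398071757), 316009) = Rational(1389856360541477, 4398071757)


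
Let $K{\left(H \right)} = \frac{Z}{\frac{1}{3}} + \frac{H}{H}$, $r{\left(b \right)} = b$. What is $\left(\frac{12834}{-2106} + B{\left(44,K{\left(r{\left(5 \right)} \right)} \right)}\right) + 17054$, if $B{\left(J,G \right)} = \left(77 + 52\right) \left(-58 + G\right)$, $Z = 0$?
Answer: $\frac{1134304}{117} \approx 9694.9$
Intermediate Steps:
$K{\left(H \right)} = 1$ ($K{\left(H \right)} = \frac{0}{\frac{1}{3}} + \frac{H}{H} = 0 \frac{1}{\frac{1}{3}} + 1 = 0 \cdot 3 + 1 = 0 + 1 = 1$)
$B{\left(J,G \right)} = -7482 + 129 G$ ($B{\left(J,G \right)} = 129 \left(-58 + G\right) = -7482 + 129 G$)
$\left(\frac{12834}{-2106} + B{\left(44,K{\left(r{\left(5 \right)} \right)} \right)}\right) + 17054 = \left(\frac{12834}{-2106} + \left(-7482 + 129 \cdot 1\right)\right) + 17054 = \left(12834 \left(- \frac{1}{2106}\right) + \left(-7482 + 129\right)\right) + 17054 = \left(- \frac{713}{117} - 7353\right) + 17054 = - \frac{861014}{117} + 17054 = \frac{1134304}{117}$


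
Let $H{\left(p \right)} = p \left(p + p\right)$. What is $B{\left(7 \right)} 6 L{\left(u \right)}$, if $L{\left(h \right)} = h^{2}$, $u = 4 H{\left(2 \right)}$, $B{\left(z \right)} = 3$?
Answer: $18432$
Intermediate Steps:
$H{\left(p \right)} = 2 p^{2}$ ($H{\left(p \right)} = p 2 p = 2 p^{2}$)
$u = 32$ ($u = 4 \cdot 2 \cdot 2^{2} = 4 \cdot 2 \cdot 4 = 4 \cdot 8 = 32$)
$B{\left(7 \right)} 6 L{\left(u \right)} = 3 \cdot 6 \cdot 32^{2} = 18 \cdot 1024 = 18432$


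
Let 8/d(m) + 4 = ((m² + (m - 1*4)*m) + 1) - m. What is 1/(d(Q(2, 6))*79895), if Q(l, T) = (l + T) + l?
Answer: 147/639160 ≈ 0.00022999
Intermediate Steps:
Q(l, T) = T + 2*l (Q(l, T) = (T + l) + l = T + 2*l)
d(m) = 8/(-3 + m² - m + m*(-4 + m)) (d(m) = 8/(-4 + (((m² + (m - 1*4)*m) + 1) - m)) = 8/(-4 + (((m² + (m - 4)*m) + 1) - m)) = 8/(-4 + (((m² + (-4 + m)*m) + 1) - m)) = 8/(-4 + (((m² + m*(-4 + m)) + 1) - m)) = 8/(-4 + ((1 + m² + m*(-4 + m)) - m)) = 8/(-4 + (1 + m² - m + m*(-4 + m))) = 8/(-3 + m² - m + m*(-4 + m)))
1/(d(Q(2, 6))*79895) = 1/((8/(-3 - 5*(6 + 2*2) + 2*(6 + 2*2)²))*79895) = 1/((8/(-3 - 5*(6 + 4) + 2*(6 + 4)²))*79895) = 1/((8/(-3 - 5*10 + 2*10²))*79895) = 1/((8/(-3 - 50 + 2*100))*79895) = 1/((8/(-3 - 50 + 200))*79895) = 1/((8/147)*79895) = 1/(639160/147) = 147/639160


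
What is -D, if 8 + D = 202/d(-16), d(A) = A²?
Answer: 923/128 ≈ 7.2109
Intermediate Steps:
D = -923/128 (D = -8 + 202/((-16)²) = -8 + 202/256 = -8 + 202*(1/256) = -8 + 101/128 = -923/128 ≈ -7.2109)
-D = -1*(-923/128) = 923/128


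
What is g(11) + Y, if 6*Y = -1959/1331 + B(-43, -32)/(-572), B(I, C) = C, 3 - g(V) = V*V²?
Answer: -137894803/103818 ≈ -1328.2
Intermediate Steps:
g(V) = 3 - V³ (g(V) = 3 - V*V² = 3 - V³)
Y = -24499/103818 (Y = (-1959/1331 - 32/(-572))/6 = (-1959*1/1331 - 32*(-1/572))/6 = (-1959/1331 + 8/143)/6 = (⅙)*(-24499/17303) = -24499/103818 ≈ -0.23598)
g(11) + Y = (3 - 1*11³) - 24499/103818 = (3 - 1*1331) - 24499/103818 = (3 - 1331) - 24499/103818 = -1328 - 24499/103818 = -137894803/103818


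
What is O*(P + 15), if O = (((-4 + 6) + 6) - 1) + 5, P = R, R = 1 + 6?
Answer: 264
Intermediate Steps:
R = 7
P = 7
O = 12 (O = ((2 + 6) - 1) + 5 = (8 - 1) + 5 = 7 + 5 = 12)
O*(P + 15) = 12*(7 + 15) = 12*22 = 264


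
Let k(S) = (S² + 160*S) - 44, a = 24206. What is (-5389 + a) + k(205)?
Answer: 93598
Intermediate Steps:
k(S) = -44 + S² + 160*S
(-5389 + a) + k(205) = (-5389 + 24206) + (-44 + 205² + 160*205) = 18817 + (-44 + 42025 + 32800) = 18817 + 74781 = 93598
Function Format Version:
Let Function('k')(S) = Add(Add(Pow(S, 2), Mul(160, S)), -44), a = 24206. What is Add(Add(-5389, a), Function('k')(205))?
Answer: 93598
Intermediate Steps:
Function('k')(S) = Add(-44, Pow(S, 2), Mul(160, S))
Add(Add(-5389, a), Function('k')(205)) = Add(Add(-5389, 24206), Add(-44, Pow(205, 2), Mul(160, 205))) = Add(18817, Add(-44, 42025, 32800)) = Add(18817, 74781) = 93598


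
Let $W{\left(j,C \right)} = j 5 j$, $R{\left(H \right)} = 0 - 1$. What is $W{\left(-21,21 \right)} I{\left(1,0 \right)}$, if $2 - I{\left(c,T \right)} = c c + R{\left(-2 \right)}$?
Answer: $4410$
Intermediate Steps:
$R{\left(H \right)} = -1$ ($R{\left(H \right)} = 0 - 1 = -1$)
$W{\left(j,C \right)} = 5 j^{2}$ ($W{\left(j,C \right)} = 5 j j = 5 j^{2}$)
$I{\left(c,T \right)} = 3 - c^{2}$ ($I{\left(c,T \right)} = 2 - \left(c c - 1\right) = 2 - \left(c^{2} - 1\right) = 2 - \left(-1 + c^{2}\right) = 3 - c^{2}$)
$W{\left(-21,21 \right)} I{\left(1,0 \right)} = 5 \left(-21\right)^{2} \left(3 - 1^{2}\right) = 5 \cdot 441 \left(3 - 1\right) = 2205 \left(3 - 1\right) = 2205 \cdot 2 = 4410$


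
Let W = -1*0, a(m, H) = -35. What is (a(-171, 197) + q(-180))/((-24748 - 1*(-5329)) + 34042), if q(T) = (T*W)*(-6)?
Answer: -5/2089 ≈ -0.0023935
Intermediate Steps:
W = 0
q(T) = 0 (q(T) = (T*0)*(-6) = 0*(-6) = 0)
(a(-171, 197) + q(-180))/((-24748 - 1*(-5329)) + 34042) = (-35 + 0)/((-24748 - 1*(-5329)) + 34042) = -35/((-24748 + 5329) + 34042) = -35/(-19419 + 34042) = -35/14623 = -35*1/14623 = -5/2089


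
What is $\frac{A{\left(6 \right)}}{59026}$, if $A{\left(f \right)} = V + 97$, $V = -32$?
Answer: $\frac{65}{59026} \approx 0.0011012$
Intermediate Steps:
$A{\left(f \right)} = 65$ ($A{\left(f \right)} = -32 + 97 = 65$)
$\frac{A{\left(6 \right)}}{59026} = \frac{65}{59026}$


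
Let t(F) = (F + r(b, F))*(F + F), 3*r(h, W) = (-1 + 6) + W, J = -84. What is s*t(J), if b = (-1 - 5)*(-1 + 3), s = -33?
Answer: -611688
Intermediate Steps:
b = -12 (b = -6*2 = -12)
r(h, W) = 5/3 + W/3 (r(h, W) = ((-1 + 6) + W)/3 = (5 + W)/3 = 5/3 + W/3)
t(F) = 2*F*(5/3 + 4*F/3) (t(F) = (F + (5/3 + F/3))*(F + F) = (5/3 + 4*F/3)*(2*F) = 2*F*(5/3 + 4*F/3))
s*t(J) = -22*(-84)*(5 + 4*(-84)) = -22*(-84)*(5 - 336) = -22*(-84)*(-331) = -33*18536 = -611688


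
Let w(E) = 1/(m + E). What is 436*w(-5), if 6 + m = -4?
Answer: -436/15 ≈ -29.067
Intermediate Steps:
m = -10 (m = -6 - 4 = -10)
w(E) = 1/(-10 + E)
436*w(-5) = 436/(-10 - 5) = 436/(-15) = 436*(-1/15) = -436/15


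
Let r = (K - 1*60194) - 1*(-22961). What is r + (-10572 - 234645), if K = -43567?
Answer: -326017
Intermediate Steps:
r = -80800 (r = (-43567 - 1*60194) - 1*(-22961) = (-43567 - 60194) + 22961 = -103761 + 22961 = -80800)
r + (-10572 - 234645) = -80800 + (-10572 - 234645) = -80800 - 245217 = -326017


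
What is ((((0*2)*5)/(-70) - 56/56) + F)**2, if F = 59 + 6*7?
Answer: 10000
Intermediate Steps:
F = 101 (F = 59 + 42 = 101)
((((0*2)*5)/(-70) - 56/56) + F)**2 = ((((0*2)*5)/(-70) - 56/56) + 101)**2 = (((0*5)*(-1/70) - 56*1/56) + 101)**2 = ((0*(-1/70) - 1) + 101)**2 = ((0 - 1) + 101)**2 = (-1 + 101)**2 = 100**2 = 10000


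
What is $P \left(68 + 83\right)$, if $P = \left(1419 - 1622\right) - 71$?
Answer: $-41374$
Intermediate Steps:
$P = -274$ ($P = -203 - 71 = -274$)
$P \left(68 + 83\right) = - 274 \left(68 + 83\right) = \left(-274\right) 151 = -41374$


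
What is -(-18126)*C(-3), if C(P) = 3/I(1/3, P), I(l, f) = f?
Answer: -18126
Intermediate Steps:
C(P) = 3/P
-(-18126)*C(-3) = -(-18126)*3/(-3) = -(-18126)*3*(-⅓) = -(-18126)*(-1) = -1*18126 = -18126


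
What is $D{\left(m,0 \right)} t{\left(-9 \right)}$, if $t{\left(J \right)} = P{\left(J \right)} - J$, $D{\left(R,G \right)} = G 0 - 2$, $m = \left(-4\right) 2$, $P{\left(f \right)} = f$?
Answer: $0$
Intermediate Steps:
$m = -8$
$D{\left(R,G \right)} = -2$ ($D{\left(R,G \right)} = 0 - 2 = -2$)
$t{\left(J \right)} = 0$ ($t{\left(J \right)} = J - J = 0$)
$D{\left(m,0 \right)} t{\left(-9 \right)} = \left(-2\right) 0 = 0$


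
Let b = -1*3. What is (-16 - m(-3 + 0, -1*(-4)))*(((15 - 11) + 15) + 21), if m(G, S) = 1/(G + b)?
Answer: -1900/3 ≈ -633.33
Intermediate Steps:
b = -3
m(G, S) = 1/(-3 + G) (m(G, S) = 1/(G - 3) = 1/(-3 + G))
(-16 - m(-3 + 0, -1*(-4)))*(((15 - 11) + 15) + 21) = (-16 - 1/(-3 + (-3 + 0)))*(((15 - 11) + 15) + 21) = (-16 - 1/(-3 - 3))*((4 + 15) + 21) = (-16 - 1/(-6))*(19 + 21) = (-16 - 1*(-⅙))*40 = (-16 + ⅙)*40 = -95/6*40 = -1900/3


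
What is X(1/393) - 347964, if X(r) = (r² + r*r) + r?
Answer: -53742691441/154449 ≈ -3.4796e+5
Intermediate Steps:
X(r) = r + 2*r² (X(r) = (r² + r²) + r = 2*r² + r = r + 2*r²)
X(1/393) - 347964 = (1 + 2/393)/393 - 347964 = (1/393)*(395/393) - 347964 = 395/154449 - 347964 = -53742691441/154449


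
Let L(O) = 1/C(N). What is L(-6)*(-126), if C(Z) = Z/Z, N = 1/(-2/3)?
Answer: -126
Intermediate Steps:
N = -3/2 (N = 1/(-2*⅓) = 1/(-⅔) = -3/2 ≈ -1.5000)
C(Z) = 1
L(O) = 1 (L(O) = 1/1 = 1)
L(-6)*(-126) = 1*(-126) = -126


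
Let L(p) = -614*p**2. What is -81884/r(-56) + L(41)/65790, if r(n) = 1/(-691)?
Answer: 1861259242313/32895 ≈ 5.6582e+7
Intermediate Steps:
r(n) = -1/691
-81884/r(-56) + L(41)/65790 = -81884/(-1/691) - 614*41**2/65790 = -81884*(-691) - 614*1681*(1/65790) = 56581844 - 1032134*1/65790 = 56581844 - 516067/32895 = 1861259242313/32895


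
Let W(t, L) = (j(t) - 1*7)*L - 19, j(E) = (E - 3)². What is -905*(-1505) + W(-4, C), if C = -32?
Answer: 1360662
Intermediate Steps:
j(E) = (-3 + E)²
W(t, L) = -19 + L*(-7 + (-3 + t)²) (W(t, L) = ((-3 + t)² - 1*7)*L - 19 = ((-3 + t)² - 7)*L - 19 = (-7 + (-3 + t)²)*L - 19 = L*(-7 + (-3 + t)²) - 19 = -19 + L*(-7 + (-3 + t)²))
-905*(-1505) + W(-4, C) = -905*(-1505) + (-19 - 7*(-32) - 32*(-3 - 4)²) = 1362025 + (-19 + 224 - 32*(-7)²) = 1362025 + (-19 + 224 - 32*49) = 1362025 + (-19 + 224 - 1568) = 1362025 - 1363 = 1360662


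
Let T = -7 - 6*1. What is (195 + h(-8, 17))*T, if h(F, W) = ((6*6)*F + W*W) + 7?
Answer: -2639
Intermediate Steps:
T = -13 (T = -7 - 6 = -13)
h(F, W) = 7 + W**2 + 36*F (h(F, W) = (36*F + W**2) + 7 = (W**2 + 36*F) + 7 = 7 + W**2 + 36*F)
(195 + h(-8, 17))*T = (195 + (7 + 17**2 + 36*(-8)))*(-13) = (195 + (7 + 289 - 288))*(-13) = (195 + 8)*(-13) = 203*(-13) = -2639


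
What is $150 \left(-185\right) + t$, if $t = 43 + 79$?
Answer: $-27628$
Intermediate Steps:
$t = 122$
$150 \left(-185\right) + t = 150 \left(-185\right) + 122 = -27750 + 122 = -27628$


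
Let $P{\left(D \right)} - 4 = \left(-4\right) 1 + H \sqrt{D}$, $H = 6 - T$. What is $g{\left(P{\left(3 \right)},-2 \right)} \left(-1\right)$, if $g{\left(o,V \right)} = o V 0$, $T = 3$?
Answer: $0$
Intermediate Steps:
$H = 3$ ($H = 6 - 3 = 3$)
$P{\left(D \right)} = 3 \sqrt{D}$ ($P{\left(D \right)} = 4 + \left(\left(-4\right) 1 + 3 \sqrt{D}\right) = 4 + \left(-4 + 3 \sqrt{D}\right) = 3 \sqrt{D}$)
$g{\left(o,V \right)} = 0$ ($g{\left(o,V \right)} = V o 0 = 0$)
$g{\left(P{\left(3 \right)},-2 \right)} \left(-1\right) = 0 \left(-1\right) = 0$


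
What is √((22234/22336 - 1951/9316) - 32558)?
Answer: 5*I*√55065175834616078/6502568 ≈ 180.44*I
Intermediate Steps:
√((22234/22336 - 1951/9316) - 32558) = √((22234*(1/22336) - 1951*1/9316) - 32558) = √((11117/11168 - 1951/9316) - 32558) = √(20444301/26010272 - 32558) = √(-846821991475/26010272) = 5*I*√55065175834616078/6502568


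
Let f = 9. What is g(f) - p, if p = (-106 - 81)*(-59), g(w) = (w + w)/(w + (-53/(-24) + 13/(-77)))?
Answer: -225050969/20401 ≈ -11031.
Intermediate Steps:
g(w) = 2*w/(3769/1848 + w) (g(w) = (2*w)/(w + (-53*(-1/24) + 13*(-1/77))) = (2*w)/(w + (53/24 - 13/77)) = (2*w)/(w + 3769/1848) = (2*w)/(3769/1848 + w) = 2*w/(3769/1848 + w))
p = 11033 (p = -187*(-59) = 11033)
g(f) - p = 3696*9/(3769 + 1848*9) - 1*11033 = 3696*9/(3769 + 16632) - 11033 = 3696*9/20401 - 11033 = 3696*9*(1/20401) - 11033 = 33264/20401 - 11033 = -225050969/20401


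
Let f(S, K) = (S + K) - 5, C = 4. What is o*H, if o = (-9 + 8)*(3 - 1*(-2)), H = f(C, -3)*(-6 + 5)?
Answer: -20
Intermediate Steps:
f(S, K) = -5 + K + S (f(S, K) = (K + S) - 5 = -5 + K + S)
H = 4 (H = (-5 - 3 + 4)*(-6 + 5) = -4*(-1) = 4)
o = -5 (o = -(3 + 2) = -1*5 = -5)
o*H = -5*4 = -20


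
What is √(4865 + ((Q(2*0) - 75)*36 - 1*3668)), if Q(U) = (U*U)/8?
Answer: 3*I*√167 ≈ 38.769*I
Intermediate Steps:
Q(U) = U²/8 (Q(U) = U²*(⅛) = U²/8)
√(4865 + ((Q(2*0) - 75)*36 - 1*3668)) = √(4865 + (((2*0)²/8 - 75)*36 - 1*3668)) = √(4865 + (((⅛)*0² - 75)*36 - 3668)) = √(4865 + (((⅛)*0 - 75)*36 - 3668)) = √(4865 + ((0 - 75)*36 - 3668)) = √(4865 + (-75*36 - 3668)) = √(4865 + (-2700 - 3668)) = √(4865 - 6368) = √(-1503) = 3*I*√167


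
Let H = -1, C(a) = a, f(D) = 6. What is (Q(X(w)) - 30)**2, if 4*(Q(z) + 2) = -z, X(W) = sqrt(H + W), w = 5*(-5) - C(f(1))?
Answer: (32 + I*sqrt(2))**2 ≈ 1022.0 + 90.51*I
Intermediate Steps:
w = -31 (w = 5*(-5) - 1*6 = -25 - 6 = -31)
X(W) = sqrt(-1 + W)
Q(z) = -2 - z/4 (Q(z) = -2 + (-z)/4 = -2 - z/4)
(Q(X(w)) - 30)**2 = ((-2 - sqrt(-1 - 31)/4) - 30)**2 = ((-2 - I*sqrt(2)) - 30)**2 = (-32 - I*sqrt(2))**2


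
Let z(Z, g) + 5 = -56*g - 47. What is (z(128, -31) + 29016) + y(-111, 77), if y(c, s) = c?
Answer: 30589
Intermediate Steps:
z(Z, g) = -52 - 56*g (z(Z, g) = -5 + (-56*g - 47) = -5 + (-47 - 56*g) = -52 - 56*g)
(z(128, -31) + 29016) + y(-111, 77) = ((-52 - 56*(-31)) + 29016) - 111 = ((-52 + 1736) + 29016) - 111 = (1684 + 29016) - 111 = 30700 - 111 = 30589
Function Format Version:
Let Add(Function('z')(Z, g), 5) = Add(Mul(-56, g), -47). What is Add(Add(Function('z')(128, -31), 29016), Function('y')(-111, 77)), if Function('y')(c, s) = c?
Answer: 30589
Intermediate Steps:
Function('z')(Z, g) = Add(-52, Mul(-56, g)) (Function('z')(Z, g) = Add(-5, Add(Mul(-56, g), -47)) = Add(-5, Add(-47, Mul(-56, g))) = Add(-52, Mul(-56, g)))
Add(Add(Function('z')(128, -31), 29016), Function('y')(-111, 77)) = Add(Add(Add(-52, Mul(-56, -31)), 29016), -111) = Add(Add(Add(-52, 1736), 29016), -111) = Add(Add(1684, 29016), -111) = Add(30700, -111) = 30589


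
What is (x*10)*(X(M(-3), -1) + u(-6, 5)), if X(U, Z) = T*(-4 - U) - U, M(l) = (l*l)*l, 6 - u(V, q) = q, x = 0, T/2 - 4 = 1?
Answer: 0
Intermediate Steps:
T = 10 (T = 8 + 2*1 = 8 + 2 = 10)
u(V, q) = 6 - q
M(l) = l³ (M(l) = l²*l = l³)
X(U, Z) = -40 - 11*U (X(U, Z) = 10*(-4 - U) - U = (-40 - 10*U) - U = -40 - 11*U)
(x*10)*(X(M(-3), -1) + u(-6, 5)) = (0*10)*((-40 - 11*(-3)³) + (6 - 1*5)) = 0*((-40 - 11*(-27)) + (6 - 5)) = 0*((-40 + 297) + 1) = 0*(257 + 1) = 0*258 = 0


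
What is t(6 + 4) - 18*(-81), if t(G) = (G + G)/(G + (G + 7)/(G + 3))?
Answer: 214586/147 ≈ 1459.8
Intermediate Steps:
t(G) = 2*G/(G + (7 + G)/(3 + G)) (t(G) = (2*G)/(G + (7 + G)/(3 + G)) = 2*G/(G + (7 + G)/(3 + G)))
t(6 + 4) - 18*(-81) = 2*(6 + 4)*(3 + (6 + 4))/(7 + (6 + 4)**2 + 4*(6 + 4)) - 18*(-81) = 2*10*(3 + 10)/(7 + 10**2 + 4*10) + 1458 = 2*10*13/(7 + 100 + 40) + 1458 = 2*10*13/147 + 1458 = 2*10*(1/147)*13 + 1458 = 260/147 + 1458 = 214586/147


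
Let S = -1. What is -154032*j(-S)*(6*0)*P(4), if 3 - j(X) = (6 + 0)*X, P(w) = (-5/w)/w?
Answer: 0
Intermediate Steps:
P(w) = -5/w²
j(X) = 3 - 6*X (j(X) = 3 - (6 + 0)*X = 3 - 6*X)
-154032*j(-S)*(6*0)*P(4) = -154032*(3 - (-6)*(-1))*(6*0)*(-5/4²) = -154032*(3 - 6*1)*0*(-5*1/16) = -154032*(3 - 6)*0*(-5)/16 = -154032*(-3*0)*(-5)/16 = -0*(-5)/16 = -154032*0 = 0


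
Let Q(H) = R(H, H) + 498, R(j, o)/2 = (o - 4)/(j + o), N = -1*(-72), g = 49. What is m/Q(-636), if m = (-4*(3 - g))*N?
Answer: 1053216/39671 ≈ 26.549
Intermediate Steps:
N = 72
R(j, o) = 2*(-4 + o)/(j + o) (R(j, o) = 2*((o - 4)/(j + o)) = 2*((-4 + o)/(j + o)) = 2*(-4 + o)/(j + o))
Q(H) = 498 + (-4 + H)/H (Q(H) = 2*(-4 + H)/(H + H) + 498 = 2*(-4 + H)/((2*H)) + 498 = 2*(1/(2*H))*(-4 + H) + 498 = (-4 + H)/H + 498 = 498 + (-4 + H)/H)
m = 13248 (m = -4*(3 - 1*49)*72 = -4*(3 - 49)*72 = -4*(-46)*72 = 184*72 = 13248)
m/Q(-636) = 13248/(499 - 4/(-636)) = 13248/(499 - 4*(-1/636)) = 13248/(499 + 1/159) = 13248/(79342/159) = 13248*(159/79342) = 1053216/39671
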